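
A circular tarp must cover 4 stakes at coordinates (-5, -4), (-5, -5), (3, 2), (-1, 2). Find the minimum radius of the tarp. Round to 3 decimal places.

By Welzl's lemma the MEC is supported by two points (diametrically opposite) or three points (on a circumcircle).
The farthest pair is (-5, -5)–(3, 2) with squared distance 113. The circle on this segment as diameter has centre (-1, -1.5) and r² = 113/4 = 28.25.
Check (-5, -4): distance² to centre = 22.25 ≤ 28.25, so it lies inside.
All remaining points lie in this disk, and no smaller disk contains both endpoints, so this is the minimum enclosing circle.
r = √(28.25) ≈ 5.315.

5.315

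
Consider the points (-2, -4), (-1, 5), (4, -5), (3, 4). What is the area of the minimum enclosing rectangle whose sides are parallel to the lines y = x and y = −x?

97.5

In coordinates u = x + y, v = x − y the rectangle is axis-aligned; the map (x,y)→(u,v) scales areas by 2.
u-values: -6, 4, -1, 7; range = 7 − (-6) = 13.
v-values: 2, -6, 9, -1; range = 9 − (-6) = 15.
Area = (13 × 15) / 2 = 97.5.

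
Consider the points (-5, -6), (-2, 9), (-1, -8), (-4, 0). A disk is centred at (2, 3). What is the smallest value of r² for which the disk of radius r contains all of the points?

The required radius is the distance from (2, 3) to the farthest point.
Squared distances: 130, 52, 130, 45.
Maximum is 130, attained at (-5, -6).

130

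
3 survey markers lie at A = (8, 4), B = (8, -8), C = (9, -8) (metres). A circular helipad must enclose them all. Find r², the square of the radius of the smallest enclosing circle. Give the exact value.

Side lengths²: AB² = 144, AC² = 145, BC² = 1.
Since AC² = 145 ≥ 144 + 1 = 145, the angle opposite AC is not acute, so the smallest enclosing circle has AC as diameter.
Centre = midpoint of AC = (8.5, -2), r² = 145/4 = 36.25.

36.25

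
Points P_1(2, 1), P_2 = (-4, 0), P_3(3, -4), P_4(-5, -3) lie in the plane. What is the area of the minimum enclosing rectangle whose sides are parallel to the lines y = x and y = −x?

In coordinates u = x + y, v = x − y the rectangle is axis-aligned; the map (x,y)→(u,v) scales areas by 2.
u-values: 3, -4, -1, -8; range = 3 − (-8) = 11.
v-values: 1, -4, 7, -2; range = 7 − (-4) = 11.
Area = (11 × 11) / 2 = 60.5.

60.5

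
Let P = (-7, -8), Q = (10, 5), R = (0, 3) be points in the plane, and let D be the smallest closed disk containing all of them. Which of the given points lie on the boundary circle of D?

P, Q

Side lengths²: PQ² = 458, PR² = 170, QR² = 104.
Since PQ² = 458 ≥ 170 + 104 = 274, the angle opposite PQ is not acute, so the smallest enclosing circle has PQ as diameter.
Centre = midpoint of PQ = (1.5, -1.5), r² = 458/4 = 114.5.
The points at distance exactly r from the centre are P, Q — 2 points.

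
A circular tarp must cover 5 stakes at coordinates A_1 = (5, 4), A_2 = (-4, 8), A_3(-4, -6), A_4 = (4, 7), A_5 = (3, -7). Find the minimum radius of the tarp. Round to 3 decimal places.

8.276

A smallest enclosing disk is always determined by at most three of the input points on its boundary.
The farthest pair is A_2–A_5 with squared distance 274. The circle on this segment as diameter has centre (-0.5, 0.5) and r² = 274/4 = 68.5.
Check A_1: distance² to centre = 42.5 ≤ 68.5, so it lies inside.
All remaining points lie in this disk, and no smaller disk contains both endpoints, so this is the minimum enclosing circle.
r = √(68.5) ≈ 8.276.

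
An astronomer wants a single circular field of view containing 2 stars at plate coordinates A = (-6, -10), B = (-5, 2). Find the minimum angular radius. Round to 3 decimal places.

6.021

The smallest circle enclosing two points has them as diameter endpoints.
Centre = midpoint = (-5.5, -4); r² = |AB|²/4 = 145/4 = 36.25.
r = √(36.25) ≈ 6.021.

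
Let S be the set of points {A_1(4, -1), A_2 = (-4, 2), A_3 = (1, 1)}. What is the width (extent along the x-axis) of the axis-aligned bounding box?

max x = 4, min x = -4, so width = 8.

8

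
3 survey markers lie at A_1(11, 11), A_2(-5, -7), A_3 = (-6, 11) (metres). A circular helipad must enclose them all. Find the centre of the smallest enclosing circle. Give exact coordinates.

(2.5, 22/9)

Side lengths²: A_1A_2² = 580, A_1A_3² = 289, A_2A_3² = 325.
Since A_1A_2² = 580 < 325 + 289 = 614, the triangle is acute, so the smallest enclosing circle is the circumcircle.
Circumcentre = (2.5, 22/9), r² = 47125/324.
Centre = (2.5, 22/9).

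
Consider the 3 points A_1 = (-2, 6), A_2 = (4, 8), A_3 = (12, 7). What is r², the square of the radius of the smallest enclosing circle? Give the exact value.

Side lengths²: A_1A_2² = 40, A_1A_3² = 197, A_2A_3² = 65.
Since A_1A_3² = 197 ≥ 65 + 40 = 105, the angle opposite A_1A_3 is not acute, so the smallest enclosing circle has A_1A_3 as diameter.
Centre = midpoint of A_1A_3 = (5, 6.5), r² = 197/4 = 49.25.

49.25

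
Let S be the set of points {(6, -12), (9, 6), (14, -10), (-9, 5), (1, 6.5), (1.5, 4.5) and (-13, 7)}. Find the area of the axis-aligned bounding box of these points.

513

x ranges over [-13, 14], width 27.
y ranges over [-12, 7], height 19.
Area = 27 × 19 = 513.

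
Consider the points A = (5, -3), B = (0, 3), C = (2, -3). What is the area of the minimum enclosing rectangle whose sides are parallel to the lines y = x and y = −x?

In coordinates u = x + y, v = x − y the rectangle is axis-aligned; the map (x,y)→(u,v) scales areas by 2.
u-values: 2, 3, -1; range = 3 − (-1) = 4.
v-values: 8, -3, 5; range = 8 − (-3) = 11.
Area = (4 × 11) / 2 = 22.

22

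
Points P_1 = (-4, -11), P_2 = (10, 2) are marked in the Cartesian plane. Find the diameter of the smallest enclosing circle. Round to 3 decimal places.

The smallest circle enclosing two points has them as diameter endpoints.
Centre = midpoint = (3, -4.5); r² = |P_1P_2|²/4 = 365/4 = 91.25.
Diameter = 2r = 2√(91.25) ≈ 19.105.

19.105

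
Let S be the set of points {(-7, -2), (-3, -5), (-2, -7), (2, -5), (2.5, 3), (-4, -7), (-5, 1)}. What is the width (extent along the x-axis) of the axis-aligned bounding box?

9.5

max x = 2.5, min x = -7, so width = 9.5.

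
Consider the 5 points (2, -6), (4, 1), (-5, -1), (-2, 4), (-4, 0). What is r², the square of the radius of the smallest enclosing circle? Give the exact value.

29

The minimum enclosing circle of a finite set is fixed by two of the points (as a diameter) or three (as a circumcircle).
The farthest pair is (2, -6)–(-2, 4) with squared distance 116. The circle on this segment as diameter has centre (0, -1) and r² = 116/4 = 29.
Check (4, 1): distance² to centre = 20 ≤ 29, so it lies inside.
All remaining points lie in this disk, and no smaller disk contains both endpoints, so this is the minimum enclosing circle.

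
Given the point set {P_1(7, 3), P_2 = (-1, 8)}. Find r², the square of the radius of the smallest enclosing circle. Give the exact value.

22.25

The smallest circle enclosing two points has them as diameter endpoints.
Centre = midpoint = (3, 5.5); r² = |P_1P_2|²/4 = 89/4 = 22.25.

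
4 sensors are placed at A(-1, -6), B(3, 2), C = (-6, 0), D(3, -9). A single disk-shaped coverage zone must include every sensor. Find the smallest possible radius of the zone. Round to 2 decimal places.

A smallest enclosing disk is always determined by at most three of the input points on its boundary.
The minimum enclosing circle is determined by three boundary points: B, C, D.
Their circumcentre is (-0.5, -3.5) with r² = 42.5.
The farthest remaining point A is at distance² 6.5 ≤ 42.5.
r = √(42.5) ≈ 6.52.

6.52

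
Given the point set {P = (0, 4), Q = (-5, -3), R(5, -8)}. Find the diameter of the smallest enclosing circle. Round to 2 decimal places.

Side lengths²: PQ² = 74, PR² = 169, QR² = 125.
Since PR² = 169 < 125 + 74 = 199, the triangle is acute, so the smallest enclosing circle is the circumcircle.
Circumcentre = (59/38, -91/38), r² = 31265/722.
Diameter = 2r = 2√(31265/722) ≈ 13.16.

13.16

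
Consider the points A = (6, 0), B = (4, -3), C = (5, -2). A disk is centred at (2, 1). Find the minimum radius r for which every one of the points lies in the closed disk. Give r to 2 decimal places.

4.47

The required radius is the distance from (2, 1) to the farthest point.
Squared distances: 17, 20, 18.
Maximum is 20, attained at B.
r = √20 ≈ 4.47.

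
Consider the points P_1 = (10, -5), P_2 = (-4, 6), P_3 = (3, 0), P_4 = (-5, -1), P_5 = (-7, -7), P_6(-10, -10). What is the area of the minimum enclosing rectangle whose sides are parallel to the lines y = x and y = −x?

In coordinates u = x + y, v = x − y the rectangle is axis-aligned; the map (x,y)→(u,v) scales areas by 2.
u-values: 5, 2, 3, -6, -14, -20; range = 5 − (-20) = 25.
v-values: 15, -10, 3, -4, 0, 0; range = 15 − (-10) = 25.
Area = (25 × 25) / 2 = 312.5.

312.5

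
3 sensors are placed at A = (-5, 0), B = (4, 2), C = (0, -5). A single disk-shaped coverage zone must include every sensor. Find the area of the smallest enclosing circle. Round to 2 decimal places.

Side lengths²: AB² = 85, AC² = 50, BC² = 65.
Since AB² = 85 < 65 + 50 = 115, the triangle is acute, so the smallest enclosing circle is the circumcircle.
Circumcentre = (-5/22, -5/22), r² = 5525/242.
Area = π·r² = π·5525/242 ≈ 71.72.

71.72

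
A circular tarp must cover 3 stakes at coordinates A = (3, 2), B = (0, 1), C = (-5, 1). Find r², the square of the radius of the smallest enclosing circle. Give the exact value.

Side lengths²: AB² = 10, AC² = 65, BC² = 25.
Since AC² = 65 ≥ 25 + 10 = 35, the angle opposite AC is not acute, so the smallest enclosing circle has AC as diameter.
Centre = midpoint of AC = (-1, 1.5), r² = 65/4 = 16.25.

16.25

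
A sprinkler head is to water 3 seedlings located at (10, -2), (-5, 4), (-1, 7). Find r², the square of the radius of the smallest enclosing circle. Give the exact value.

65.25

Call the three points A, B, C in the order given.
Side lengths²: AB² = 261, AC² = 202, BC² = 25.
Since AB² = 261 ≥ 202 + 25 = 227, the angle opposite AB is not acute, so the smallest enclosing circle has AB as diameter.
Centre = midpoint of AB = (2.5, 1), r² = 261/4 = 65.25.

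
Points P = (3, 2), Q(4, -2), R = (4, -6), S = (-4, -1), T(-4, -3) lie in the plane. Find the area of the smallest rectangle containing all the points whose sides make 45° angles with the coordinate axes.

78

In coordinates u = x + y, v = x − y the rectangle is axis-aligned; the map (x,y)→(u,v) scales areas by 2.
u-values: 5, 2, -2, -5, -7; range = 5 − (-7) = 12.
v-values: 1, 6, 10, -3, -1; range = 10 − (-3) = 13.
Area = (12 × 13) / 2 = 78.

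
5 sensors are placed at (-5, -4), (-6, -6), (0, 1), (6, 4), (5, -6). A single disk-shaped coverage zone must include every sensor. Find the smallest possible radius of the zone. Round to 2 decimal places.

7.81

A smallest enclosing disk is always determined by at most three of the input points on its boundary.
The farthest pair is (-6, -6)–(6, 4) with squared distance 244. The circle on this segment as diameter has centre (0, -1) and r² = 244/4 = 61.
Check (-5, -4): distance² to centre = 34 ≤ 61, so it lies inside.
All remaining points lie in this disk, and no smaller disk contains both endpoints, so this is the minimum enclosing circle.
r = √61 ≈ 7.81.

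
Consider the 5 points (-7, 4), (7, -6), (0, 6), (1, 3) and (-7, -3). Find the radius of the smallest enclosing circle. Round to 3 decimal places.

8.602

The farthest pair is (-7, 4)–(7, -6) with squared distance 296. The circle on this segment as diameter has centre (0, -1) and r² = 296/4 = 74.
Check (0, 6): distance² to centre = 49 ≤ 74, so it lies inside.
All remaining points lie in this disk, and no smaller disk contains both endpoints, so this is the minimum enclosing circle.
r = √74 ≈ 8.602.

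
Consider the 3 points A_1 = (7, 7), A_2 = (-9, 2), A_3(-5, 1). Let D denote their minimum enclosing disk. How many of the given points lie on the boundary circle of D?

Side lengths²: A_1A_2² = 281, A_1A_3² = 180, A_2A_3² = 17.
Since A_1A_2² = 281 ≥ 180 + 17 = 197, the angle opposite A_1A_2 is not acute, so the smallest enclosing circle has A_1A_2 as diameter.
Centre = midpoint of A_1A_2 = (-1, 4.5), r² = 281/4 = 70.25.
The points at distance exactly r from the centre are A_1, A_2 — 2 points.

2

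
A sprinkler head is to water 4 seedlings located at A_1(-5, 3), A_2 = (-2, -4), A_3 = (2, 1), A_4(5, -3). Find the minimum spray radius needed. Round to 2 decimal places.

5.83

The minimum enclosing circle of a finite set is fixed by two of the points (as a diameter) or three (as a circumcircle).
The farthest pair is A_1–A_4 with squared distance 136. The circle on this segment as diameter has centre (0, 0) and r² = 136/4 = 34.
Check A_2: distance² to centre = 20 ≤ 34, so it lies inside.
All remaining points lie in this disk, and no smaller disk contains both endpoints, so this is the minimum enclosing circle.
r = √34 ≈ 5.83.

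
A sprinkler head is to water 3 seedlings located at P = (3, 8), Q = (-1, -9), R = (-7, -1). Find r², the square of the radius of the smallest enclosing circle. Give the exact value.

Side lengths²: PQ² = 305, PR² = 181, QR² = 100.
Since PQ² = 305 ≥ 181 + 100 = 281, the angle opposite PQ is not acute, so the smallest enclosing circle has PQ as diameter.
Centre = midpoint of PQ = (1, -0.5), r² = 305/4 = 76.25.

76.25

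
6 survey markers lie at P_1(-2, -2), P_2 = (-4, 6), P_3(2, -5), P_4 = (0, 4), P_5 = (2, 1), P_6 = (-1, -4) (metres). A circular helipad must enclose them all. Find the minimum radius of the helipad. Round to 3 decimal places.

6.265

A smallest enclosing disk is always determined by at most three of the input points on its boundary.
The farthest pair is P_2–P_3 with squared distance 157. The circle on this segment as diameter has centre (-1, 0.5) and r² = 157/4 = 39.25.
Check P_1: distance² to centre = 7.25 ≤ 39.25, so it lies inside.
All remaining points lie in this disk, and no smaller disk contains both endpoints, so this is the minimum enclosing circle.
r = √(39.25) ≈ 6.265.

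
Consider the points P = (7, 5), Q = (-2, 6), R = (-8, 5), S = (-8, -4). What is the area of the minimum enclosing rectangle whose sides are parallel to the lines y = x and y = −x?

180

In coordinates u = x + y, v = x − y the rectangle is axis-aligned; the map (x,y)→(u,v) scales areas by 2.
u-values: 12, 4, -3, -12; range = 12 − (-12) = 24.
v-values: 2, -8, -13, -4; range = 2 − (-13) = 15.
Area = (24 × 15) / 2 = 180.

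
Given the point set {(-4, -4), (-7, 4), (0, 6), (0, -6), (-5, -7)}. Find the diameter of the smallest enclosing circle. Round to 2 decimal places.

13.93

A smallest enclosing disk is always determined by at most three of the input points on its boundary.
The farthest pair is (0, 6)–(-5, -7) with squared distance 194. The circle on this segment as diameter has centre (-2.5, -0.5) and r² = 194/4 = 48.5.
Check (-4, -4): distance² to centre = 14.5 ≤ 48.5, so it lies inside.
All remaining points lie in this disk, and no smaller disk contains both endpoints, so this is the minimum enclosing circle.
Diameter = 2r = 2√(48.5) ≈ 13.93.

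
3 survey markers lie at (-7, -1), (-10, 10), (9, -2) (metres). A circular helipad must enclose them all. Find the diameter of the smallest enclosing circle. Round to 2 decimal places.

Call the three points A, B, C in the order given.
Side lengths²: AB² = 130, AC² = 257, BC² = 505.
Since BC² = 505 ≥ 257 + 130 = 387, the angle opposite BC is not acute, so the smallest enclosing circle has BC as diameter.
Centre = midpoint of BC = (-0.5, 4), r² = 505/4 = 126.25.
Diameter = 2r = 2√(126.25) ≈ 22.47.

22.47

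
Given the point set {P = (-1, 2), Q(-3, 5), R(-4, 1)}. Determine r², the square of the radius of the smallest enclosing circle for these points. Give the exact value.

1105/242

Side lengths²: PQ² = 13, PR² = 10, QR² = 17.
Since QR² = 17 < 13 + 10 = 23, the triangle is acute, so the smallest enclosing circle is the circumcircle.
Circumcentre = (-65/22, 63/22), r² = 1105/242.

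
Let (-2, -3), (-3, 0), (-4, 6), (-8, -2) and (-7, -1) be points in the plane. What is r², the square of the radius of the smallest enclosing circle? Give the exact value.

15725/676

The minimum enclosing circle is determined by three boundary points: (-2, -3), (-4, 6), (-8, -2).
Their circumcentre is (-57/13, 31/26) with r² = 15725/676.
The farthest remaining point (-7, -1) is at distance² 7873/676 ≤ 15725/676.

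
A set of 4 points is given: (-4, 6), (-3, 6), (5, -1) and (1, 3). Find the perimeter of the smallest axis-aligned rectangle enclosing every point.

32

Width = max x − min x = 5 − (-4) = 9.
Height = max y − min y = 6 − (-1) = 7.
Perimeter = 2(9 + 7) = 32.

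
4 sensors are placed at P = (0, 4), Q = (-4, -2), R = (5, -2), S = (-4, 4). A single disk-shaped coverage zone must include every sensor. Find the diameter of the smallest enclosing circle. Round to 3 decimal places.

The farthest pair is R–S with squared distance 117. The circle on this segment as diameter has centre (0.5, 1) and r² = 117/4 = 29.25.
Check P: distance² to centre = 9.25 ≤ 29.25, so it lies inside.
All remaining points lie in this disk, and no smaller disk contains both endpoints, so this is the minimum enclosing circle.
Diameter = 2r = 2√(29.25) ≈ 10.817.

10.817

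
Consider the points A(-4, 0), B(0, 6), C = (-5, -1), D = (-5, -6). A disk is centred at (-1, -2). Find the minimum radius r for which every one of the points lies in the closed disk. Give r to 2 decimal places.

8.06

The required radius is the distance from (-1, -2) to the farthest point.
Squared distances: 13, 65, 17, 32.
Maximum is 65, attained at B.
r = √65 ≈ 8.06.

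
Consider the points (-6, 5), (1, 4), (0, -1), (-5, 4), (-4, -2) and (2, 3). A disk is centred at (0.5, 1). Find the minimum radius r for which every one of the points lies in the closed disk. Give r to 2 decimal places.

The required radius is the distance from (0.5, 1) to the farthest point.
Squared distances: 58.25, 9.25, 4.25, 39.25, 29.25, 6.25.
Maximum is 58.25, attained at (-6, 5).
r = √(58.25) ≈ 7.63.

7.63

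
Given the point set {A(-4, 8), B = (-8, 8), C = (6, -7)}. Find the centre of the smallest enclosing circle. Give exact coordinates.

Side lengths²: AB² = 16, AC² = 325, BC² = 421.
Since BC² = 421 ≥ 325 + 16 = 341, the angle opposite BC is not acute, so the smallest enclosing circle has BC as diameter.
Centre = midpoint of BC = (-1, 0.5), r² = 421/4 = 105.25.
Centre = (-1, 0.5).

(-1, 0.5)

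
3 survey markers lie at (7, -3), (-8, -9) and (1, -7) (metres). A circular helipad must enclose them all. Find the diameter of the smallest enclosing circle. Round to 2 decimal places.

Call the three points A, B, C in the order given.
Side lengths²: AB² = 261, AC² = 52, BC² = 85.
Since AB² = 261 ≥ 85 + 52 = 137, the angle opposite AB is not acute, so the smallest enclosing circle has AB as diameter.
Centre = midpoint of AB = (-0.5, -6), r² = 261/4 = 65.25.
Diameter = 2r = 2√(65.25) ≈ 16.16.

16.16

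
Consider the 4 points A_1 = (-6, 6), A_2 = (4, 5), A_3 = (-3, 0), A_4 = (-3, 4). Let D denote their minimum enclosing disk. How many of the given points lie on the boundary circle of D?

3

A smallest enclosing disk is always determined by at most three of the input points on its boundary.
The minimum enclosing circle is determined by three boundary points: A_1, A_2, A_3.
Their circumcentre is (-41/38, 179/38) with r² = 18685/722.
The farthest remaining point A_4 is at distance² 3029/722 ≤ 18685/722.
The points at distance exactly r from the centre are A_1, A_2, A_3 — 3 points.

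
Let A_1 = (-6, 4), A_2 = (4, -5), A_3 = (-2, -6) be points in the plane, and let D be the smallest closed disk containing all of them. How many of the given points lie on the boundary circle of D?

Side lengths²: A_1A_2² = 181, A_1A_3² = 116, A_2A_3² = 37.
Since A_1A_2² = 181 ≥ 116 + 37 = 153, the angle opposite A_1A_2 is not acute, so the smallest enclosing circle has A_1A_2 as diameter.
Centre = midpoint of A_1A_2 = (-1, -0.5), r² = 181/4 = 45.25.
The points at distance exactly r from the centre are A_1, A_2 — 2 points.

2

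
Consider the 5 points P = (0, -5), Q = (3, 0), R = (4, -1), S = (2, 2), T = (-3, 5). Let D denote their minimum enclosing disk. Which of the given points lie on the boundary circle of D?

The minimum enclosing circle is determined by three boundary points: P, R, T.
Their circumcentre is (-29/26, 3/26) with r² = 9265/338.
The farthest remaining point Q is at distance² 5729/338 ≤ 9265/338.
The points at distance exactly r from the centre are P, R, T — 3 points.

P, R, T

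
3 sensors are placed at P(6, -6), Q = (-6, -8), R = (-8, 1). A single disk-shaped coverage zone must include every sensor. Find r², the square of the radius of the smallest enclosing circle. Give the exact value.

61.25

Side lengths²: PQ² = 148, PR² = 245, QR² = 85.
Since PR² = 245 ≥ 148 + 85 = 233, the angle opposite PR is not acute, so the smallest enclosing circle has PR as diameter.
Centre = midpoint of PR = (-1, -2.5), r² = 245/4 = 61.25.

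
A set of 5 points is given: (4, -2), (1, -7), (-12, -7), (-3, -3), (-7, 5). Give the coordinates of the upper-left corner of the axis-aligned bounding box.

x-range [-12, 4], y-range [-7, 5].
The upper-left corner is (-12, 5).

(-12, 5)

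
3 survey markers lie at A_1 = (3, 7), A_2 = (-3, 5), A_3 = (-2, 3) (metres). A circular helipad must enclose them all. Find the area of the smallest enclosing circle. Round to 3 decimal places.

Side lengths²: A_1A_2² = 40, A_1A_3² = 41, A_2A_3² = 5.
Since A_1A_3² = 41 < 40 + 5 = 45, the triangle is acute, so the smallest enclosing circle is the circumcircle.
Circumcentre = (3/14, 75/14), r² = 1025/98.
Area = π·r² = π·1025/98 ≈ 32.858.

32.858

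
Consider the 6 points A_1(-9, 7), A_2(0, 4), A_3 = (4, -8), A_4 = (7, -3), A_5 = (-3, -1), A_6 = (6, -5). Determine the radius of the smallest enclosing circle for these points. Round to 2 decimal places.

9.92

The farthest pair is A_1–A_3 with squared distance 394. The circle on this segment as diameter has centre (-2.5, -0.5) and r² = 394/4 = 98.5.
Check A_2: distance² to centre = 26.5 ≤ 98.5, so it lies inside.
All remaining points lie in this disk, and no smaller disk contains both endpoints, so this is the minimum enclosing circle.
r = √(98.5) ≈ 9.92.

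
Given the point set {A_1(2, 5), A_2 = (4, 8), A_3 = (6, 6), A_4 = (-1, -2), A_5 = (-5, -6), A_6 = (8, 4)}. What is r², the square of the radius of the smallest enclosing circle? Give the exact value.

74513/1058

A smallest enclosing disk is always determined by at most three of the input points on its boundary.
The minimum enclosing circle is determined by three boundary points: A_2, A_5, A_6.
Their circumcentre is (19/46, 19/46) with r² = 74513/1058.
The farthest remaining point A_3 is at distance² 66049/1058 ≤ 74513/1058.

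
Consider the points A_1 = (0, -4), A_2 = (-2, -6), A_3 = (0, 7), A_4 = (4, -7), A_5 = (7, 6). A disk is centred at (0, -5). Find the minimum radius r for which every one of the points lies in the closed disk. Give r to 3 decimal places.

13.038

The required radius is the distance from (0, -5) to the farthest point.
Squared distances: 1, 5, 144, 20, 170.
Maximum is 170, attained at A_5.
r = √170 ≈ 13.038.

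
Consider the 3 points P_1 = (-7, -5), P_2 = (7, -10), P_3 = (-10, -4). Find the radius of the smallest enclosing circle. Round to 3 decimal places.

Side lengths²: P_1P_2² = 221, P_1P_3² = 10, P_2P_3² = 325.
Since P_2P_3² = 325 ≥ 221 + 10 = 231, the angle opposite P_2P_3 is not acute, so the smallest enclosing circle has P_2P_3 as diameter.
Centre = midpoint of P_2P_3 = (-1.5, -7), r² = 325/4 = 81.25.
r = √(81.25) ≈ 9.014.

9.014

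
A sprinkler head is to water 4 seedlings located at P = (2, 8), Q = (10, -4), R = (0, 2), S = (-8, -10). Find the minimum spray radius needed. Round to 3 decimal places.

10.672

The minimum enclosing circle of a finite set is fixed by two of the points (as a diameter) or three (as a circumcircle).
The minimum enclosing circle is determined by three boundary points: P, Q, S.
Their circumcentre is (-6/11, -26/11) with r² = 13780/121.
The farthest remaining point R is at distance² 2340/121 ≤ 13780/121.
r = √(13780/121) ≈ 10.672.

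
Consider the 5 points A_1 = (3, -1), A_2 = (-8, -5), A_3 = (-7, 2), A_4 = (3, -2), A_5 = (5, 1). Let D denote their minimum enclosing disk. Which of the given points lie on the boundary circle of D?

A smallest enclosing disk is always determined by at most three of the input points on its boundary.
The farthest pair is A_2–A_5 with squared distance 205. The circle on this segment as diameter has centre (-1.5, -2) and r² = 205/4 = 51.25.
Check A_1: distance² to centre = 21.25 ≤ 51.25, so it lies inside.
All remaining points lie in this disk, and no smaller disk contains both endpoints, so this is the minimum enclosing circle.
The points at distance exactly r from the centre are A_2, A_5 — 2 points.

A_2, A_5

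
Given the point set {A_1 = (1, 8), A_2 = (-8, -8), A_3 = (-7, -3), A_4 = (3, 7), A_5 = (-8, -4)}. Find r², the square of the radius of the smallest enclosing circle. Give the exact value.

By Welzl's lemma the MEC is supported by two points (diametrically opposite) or three points (on a circumcircle).
The farthest pair is A_2–A_4 with squared distance 346. The circle on this segment as diameter has centre (-2.5, -0.5) and r² = 346/4 = 86.5.
Check A_1: distance² to centre = 84.5 ≤ 86.5, so it lies inside.
All remaining points lie in this disk, and no smaller disk contains both endpoints, so this is the minimum enclosing circle.

86.5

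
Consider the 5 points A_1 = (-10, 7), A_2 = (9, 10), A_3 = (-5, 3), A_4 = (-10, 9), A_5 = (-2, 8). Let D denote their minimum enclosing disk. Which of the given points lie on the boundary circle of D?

A_1, A_2

The farthest pair is A_1–A_2 with squared distance 370. The circle on this segment as diameter has centre (-0.5, 8.5) and r² = 370/4 = 92.5.
Check A_3: distance² to centre = 50.5 ≤ 92.5, so it lies inside.
All remaining points lie in this disk, and no smaller disk contains both endpoints, so this is the minimum enclosing circle.
The points at distance exactly r from the centre are A_1, A_2 — 2 points.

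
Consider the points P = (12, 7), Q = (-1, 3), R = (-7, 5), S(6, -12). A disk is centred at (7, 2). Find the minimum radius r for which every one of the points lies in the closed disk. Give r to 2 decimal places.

The required radius is the distance from (7, 2) to the farthest point.
Squared distances: 50, 65, 205, 197.
Maximum is 205, attained at R.
r = √205 ≈ 14.32.

14.32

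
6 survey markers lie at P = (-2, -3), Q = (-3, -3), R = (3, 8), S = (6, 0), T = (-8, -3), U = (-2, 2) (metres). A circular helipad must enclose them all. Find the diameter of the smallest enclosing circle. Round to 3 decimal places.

15.728

The minimum enclosing circle is determined by three boundary points: R, S, T.
Their circumcentre is (-37/22, 37/22) with r² = 14965/242.
The farthest remaining point Q is at distance² 5725/242 ≤ 14965/242.
Diameter = 2r = 2√(14965/242) ≈ 15.728.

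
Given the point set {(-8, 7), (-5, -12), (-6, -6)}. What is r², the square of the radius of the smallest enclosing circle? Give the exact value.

Call the three points A, B, C in the order given.
Side lengths²: AB² = 370, AC² = 173, BC² = 37.
Since AB² = 370 ≥ 173 + 37 = 210, the angle opposite AB is not acute, so the smallest enclosing circle has AB as diameter.
Centre = midpoint of AB = (-6.5, -2.5), r² = 370/4 = 92.5.

92.5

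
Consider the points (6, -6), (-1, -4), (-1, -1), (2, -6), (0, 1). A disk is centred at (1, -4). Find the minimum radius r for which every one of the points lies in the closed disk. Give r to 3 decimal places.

5.385

The required radius is the distance from (1, -4) to the farthest point.
Squared distances: 29, 4, 13, 5, 26.
Maximum is 29, attained at (6, -6).
r = √29 ≈ 5.385.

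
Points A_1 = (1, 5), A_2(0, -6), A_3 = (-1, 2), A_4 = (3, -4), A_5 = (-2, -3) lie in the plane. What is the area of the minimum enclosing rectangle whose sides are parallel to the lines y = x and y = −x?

66

In coordinates u = x + y, v = x − y the rectangle is axis-aligned; the map (x,y)→(u,v) scales areas by 2.
u-values: 6, -6, 1, -1, -5; range = 6 − (-6) = 12.
v-values: -4, 6, -3, 7, 1; range = 7 − (-4) = 11.
Area = (12 × 11) / 2 = 66.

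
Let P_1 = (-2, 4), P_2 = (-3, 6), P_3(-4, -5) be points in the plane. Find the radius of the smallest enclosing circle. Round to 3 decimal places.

Side lengths²: P_1P_2² = 5, P_1P_3² = 85, P_2P_3² = 122.
Since P_2P_3² = 122 ≥ 85 + 5 = 90, the angle opposite P_2P_3 is not acute, so the smallest enclosing circle has P_2P_3 as diameter.
Centre = midpoint of P_2P_3 = (-3.5, 0.5), r² = 122/4 = 30.5.
r = √(30.5) ≈ 5.523.

5.523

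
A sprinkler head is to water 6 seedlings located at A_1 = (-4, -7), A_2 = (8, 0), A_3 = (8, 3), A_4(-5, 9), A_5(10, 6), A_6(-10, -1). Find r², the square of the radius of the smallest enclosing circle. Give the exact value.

112.25

The minimum enclosing circle of a finite set is fixed by two of the points (as a diameter) or three (as a circumcircle).
The farthest pair is A_5–A_6 with squared distance 449. The circle on this segment as diameter has centre (0, 2.5) and r² = 449/4 = 112.25.
Check A_1: distance² to centre = 106.25 ≤ 112.25, so it lies inside.
All remaining points lie in this disk, and no smaller disk contains both endpoints, so this is the minimum enclosing circle.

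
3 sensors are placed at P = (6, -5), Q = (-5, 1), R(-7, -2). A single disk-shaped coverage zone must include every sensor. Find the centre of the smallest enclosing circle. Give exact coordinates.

(-0.5, -3.5)

Side lengths²: PQ² = 157, PR² = 178, QR² = 13.
Since PR² = 178 ≥ 157 + 13 = 170, the angle opposite PR is not acute, so the smallest enclosing circle has PR as diameter.
Centre = midpoint of PR = (-0.5, -3.5), r² = 178/4 = 44.5.
Centre = (-0.5, -3.5).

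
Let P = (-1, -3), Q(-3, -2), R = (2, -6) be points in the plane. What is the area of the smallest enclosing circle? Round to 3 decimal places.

Side lengths²: PQ² = 5, PR² = 18, QR² = 41.
Since QR² = 41 ≥ 18 + 5 = 23, the angle opposite QR is not acute, so the smallest enclosing circle has QR as diameter.
Centre = midpoint of QR = (-0.5, -4), r² = 41/4 = 10.25.
Area = π·r² = π·10.25 ≈ 32.201.

32.201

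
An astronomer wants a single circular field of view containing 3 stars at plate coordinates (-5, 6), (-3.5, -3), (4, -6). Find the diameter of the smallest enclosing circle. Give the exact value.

15

Call the three points A, B, C in the order given.
Side lengths²: AB² = 83.25, AC² = 225, BC² = 65.25.
Since AC² = 225 ≥ 83.25 + 65.25 = 148.5, the angle opposite AC is not acute, so the smallest enclosing circle has AC as diameter.
Centre = midpoint of AC = (-0.5, 0), r² = 225/4 = 56.25.
Diameter = 2r = 2√(56.25) = 15.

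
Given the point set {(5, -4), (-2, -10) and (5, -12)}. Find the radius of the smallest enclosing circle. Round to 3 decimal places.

Call the three points A, B, C in the order given.
Side lengths²: AB² = 85, AC² = 64, BC² = 53.
Since AB² = 85 < 64 + 53 = 117, the triangle is acute, so the smallest enclosing circle is the circumcircle.
Circumcentre = (33/14, -8), r² = 4505/196.
r = √(4505/196) ≈ 4.794.

4.794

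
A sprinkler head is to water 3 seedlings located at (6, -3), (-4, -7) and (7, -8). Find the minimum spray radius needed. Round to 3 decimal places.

Call the three points A, B, C in the order given.
Side lengths²: AB² = 116, AC² = 26, BC² = 122.
Since BC² = 122 < 116 + 26 = 142, the triangle is acute, so the smallest enclosing circle is the circumcircle.
Circumcentre = (43/27, -175/27), r² = 22997/729.
r = √(22997/729) ≈ 5.617.

5.617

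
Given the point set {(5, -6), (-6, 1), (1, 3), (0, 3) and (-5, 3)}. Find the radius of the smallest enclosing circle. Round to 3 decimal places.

The minimum enclosing circle of a finite set is fixed by two of the points (as a diameter) or three (as a circumcircle).
The farthest pair is (5, -6)–(-5, 3) with squared distance 181. The circle on this segment as diameter has centre (0, -1.5) and r² = 181/4 = 45.25.
Check (-6, 1): distance² to centre = 42.25 ≤ 45.25, so it lies inside.
All remaining points lie in this disk, and no smaller disk contains both endpoints, so this is the minimum enclosing circle.
r = √(45.25) ≈ 6.727.

6.727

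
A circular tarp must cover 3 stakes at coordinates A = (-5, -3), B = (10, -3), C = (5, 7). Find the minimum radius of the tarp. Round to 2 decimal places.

Side lengths²: AB² = 225, AC² = 200, BC² = 125.
Since AB² = 225 < 200 + 125 = 325, the triangle is acute, so the smallest enclosing circle is the circumcircle.
Circumcentre = (2.5, -0.5), r² = 62.5.
r = √(62.5) ≈ 7.91.

7.91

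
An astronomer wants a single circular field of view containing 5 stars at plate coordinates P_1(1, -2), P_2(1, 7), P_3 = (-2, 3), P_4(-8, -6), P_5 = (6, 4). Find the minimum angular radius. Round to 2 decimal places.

8.60

The minimum enclosing circle of a finite set is fixed by two of the points (as a diameter) or three (as a circumcircle).
The farthest pair is P_4–P_5 with squared distance 296. The circle on this segment as diameter has centre (-1, -1) and r² = 296/4 = 74.
Check P_1: distance² to centre = 5 ≤ 74, so it lies inside.
All remaining points lie in this disk, and no smaller disk contains both endpoints, so this is the minimum enclosing circle.
r = √74 ≈ 8.60.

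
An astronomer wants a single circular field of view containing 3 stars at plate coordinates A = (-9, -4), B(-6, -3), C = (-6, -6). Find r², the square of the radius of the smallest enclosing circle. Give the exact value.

Side lengths²: AB² = 10, AC² = 13, BC² = 9.
Since AC² = 13 < 10 + 9 = 19, the triangle is acute, so the smallest enclosing circle is the circumcircle.
Circumcentre = (-43/6, -4.5), r² = 65/18.

65/18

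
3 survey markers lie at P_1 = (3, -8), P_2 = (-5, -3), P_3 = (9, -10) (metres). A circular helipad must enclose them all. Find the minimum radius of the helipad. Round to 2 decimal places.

Side lengths²: P_1P_2² = 89, P_1P_3² = 40, P_2P_3² = 245.
Since P_2P_3² = 245 ≥ 89 + 40 = 129, the angle opposite P_2P_3 is not acute, so the smallest enclosing circle has P_2P_3 as diameter.
Centre = midpoint of P_2P_3 = (2, -6.5), r² = 245/4 = 61.25.
r = √(61.25) ≈ 7.83.

7.83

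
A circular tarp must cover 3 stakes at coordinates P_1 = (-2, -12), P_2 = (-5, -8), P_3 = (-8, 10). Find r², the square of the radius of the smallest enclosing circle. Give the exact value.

Side lengths²: P_1P_2² = 25, P_1P_3² = 520, P_2P_3² = 333.
Since P_1P_3² = 520 ≥ 333 + 25 = 358, the angle opposite P_1P_3 is not acute, so the smallest enclosing circle has P_1P_3 as diameter.
Centre = midpoint of P_1P_3 = (-5, -1), r² = 520/4 = 130.

130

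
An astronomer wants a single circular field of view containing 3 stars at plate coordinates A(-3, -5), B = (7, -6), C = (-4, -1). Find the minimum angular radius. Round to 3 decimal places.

6.042

Side lengths²: AB² = 101, AC² = 17, BC² = 146.
Since BC² = 146 ≥ 101 + 17 = 118, the angle opposite BC is not acute, so the smallest enclosing circle has BC as diameter.
Centre = midpoint of BC = (1.5, -3.5), r² = 146/4 = 36.5.
r = √(36.5) ≈ 6.042.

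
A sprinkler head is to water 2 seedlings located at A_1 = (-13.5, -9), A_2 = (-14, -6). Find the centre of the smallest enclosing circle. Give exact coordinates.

The smallest circle enclosing two points has them as diameter endpoints.
Centre = midpoint = (-13.75, -7.5); r² = |A_1A_2|²/4 = 9.25/4 = 2.3125.
Centre = (-13.75, -7.5).

(-13.75, -7.5)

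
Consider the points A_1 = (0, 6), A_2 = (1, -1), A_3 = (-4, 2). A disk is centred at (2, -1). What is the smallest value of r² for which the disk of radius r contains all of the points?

53

The required radius is the distance from (2, -1) to the farthest point.
Squared distances: 53, 1, 45.
Maximum is 53, attained at A_1.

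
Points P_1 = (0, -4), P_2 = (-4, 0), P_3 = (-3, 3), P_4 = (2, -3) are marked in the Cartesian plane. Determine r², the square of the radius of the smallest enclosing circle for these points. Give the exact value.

8845/578

By Welzl's lemma the MEC is supported by two points (diametrically opposite) or three points (on a circumcircle).
The minimum enclosing circle is determined by three boundary points: P_1, P_3, P_4.
Their circumcentre is (-23/34, -5/34) with r² = 8845/578.
The farthest remaining point P_2 is at distance² 6397/578 ≤ 8845/578.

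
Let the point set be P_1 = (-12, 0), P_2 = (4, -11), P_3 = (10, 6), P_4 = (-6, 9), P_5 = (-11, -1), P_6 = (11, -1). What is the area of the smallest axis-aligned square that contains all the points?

The bounding box has width 23 and height 20.
An axis-aligned square enclosing the set must have side ≥ max(width, height).
So the minimum side is max(23, 20) = 23.
Area = 23² = 529.

529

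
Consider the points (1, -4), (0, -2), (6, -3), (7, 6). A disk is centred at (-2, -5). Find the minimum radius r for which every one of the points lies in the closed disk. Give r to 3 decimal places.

14.213

The required radius is the distance from (-2, -5) to the farthest point.
Squared distances: 10, 13, 68, 202.
Maximum is 202, attained at (7, 6).
r = √202 ≈ 14.213.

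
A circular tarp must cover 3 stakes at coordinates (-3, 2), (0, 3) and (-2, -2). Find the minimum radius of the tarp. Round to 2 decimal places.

Call the three points A, B, C in the order given.
Side lengths²: AB² = 10, AC² = 17, BC² = 29.
Since BC² = 29 ≥ 17 + 10 = 27, the angle opposite BC is not acute, so the smallest enclosing circle has BC as diameter.
Centre = midpoint of BC = (-1, 0.5), r² = 29/4 = 7.25.
r = √(7.25) ≈ 2.69.

2.69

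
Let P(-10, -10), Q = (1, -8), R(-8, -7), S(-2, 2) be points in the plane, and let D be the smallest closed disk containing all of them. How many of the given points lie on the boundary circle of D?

The minimum enclosing circle is determined by three boundary points: P, Q, S.
Their circumcentre is (-309/58, -129/29) with r² = 177125/3364.
The farthest remaining point R is at distance² 45929/3364 ≤ 177125/3364.
The points at distance exactly r from the centre are P, Q, S — 3 points.

3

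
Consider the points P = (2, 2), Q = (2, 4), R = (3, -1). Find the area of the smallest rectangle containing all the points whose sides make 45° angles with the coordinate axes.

12

In coordinates u = x + y, v = x − y the rectangle is axis-aligned; the map (x,y)→(u,v) scales areas by 2.
u-values: 4, 6, 2; range = 6 − 2 = 4.
v-values: 0, -2, 4; range = 4 − (-2) = 6.
Area = (4 × 6) / 2 = 12.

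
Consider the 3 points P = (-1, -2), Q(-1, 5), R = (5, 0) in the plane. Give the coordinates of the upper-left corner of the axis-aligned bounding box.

x-range [-1, 5], y-range [-2, 5].
The upper-left corner is (-1, 5).

(-1, 5)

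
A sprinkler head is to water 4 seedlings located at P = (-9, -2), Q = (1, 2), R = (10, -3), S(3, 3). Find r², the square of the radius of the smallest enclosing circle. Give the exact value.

90.5

The farthest pair is P–R with squared distance 362. The circle on this segment as diameter has centre (0.5, -2.5) and r² = 362/4 = 90.5.
Check Q: distance² to centre = 20.5 ≤ 90.5, so it lies inside.
All remaining points lie in this disk, and no smaller disk contains both endpoints, so this is the minimum enclosing circle.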